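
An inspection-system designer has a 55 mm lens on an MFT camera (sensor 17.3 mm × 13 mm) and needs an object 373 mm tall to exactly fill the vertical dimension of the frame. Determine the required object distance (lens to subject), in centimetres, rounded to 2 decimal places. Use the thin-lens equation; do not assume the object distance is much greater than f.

163.31 cm

Magnification m = h/W = dᵢ/dₒ; combined with 1/f = 1/dₒ + 1/dᵢ this gives dₒ = f·(1 + W/h).
dₒ = 55 mm × (1 + 373/13) = 55 × 29.6923 ≈ 1633.077 mm = 163.308 cm.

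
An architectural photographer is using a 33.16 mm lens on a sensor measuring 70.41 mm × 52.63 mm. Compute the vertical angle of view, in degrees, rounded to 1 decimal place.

Angle of view α = 2·arctan(h/2f) with h = 52.63 mm and f = 33.16 mm.
h/2f = 0.79358; arctan(0.79358) ≈ 38.4347°, so α ≈ 76.8694°.

76.9°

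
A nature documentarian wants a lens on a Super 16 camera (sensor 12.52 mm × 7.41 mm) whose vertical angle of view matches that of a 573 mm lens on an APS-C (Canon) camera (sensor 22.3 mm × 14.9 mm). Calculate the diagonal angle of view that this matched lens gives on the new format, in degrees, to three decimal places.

Equal vertical AOV ⇒ f₂ = f₁ · 7.41/14.9 = 573 × 0.49732 ≈ 284.9617 mm.
Sensor diagonal = √(12.52² + 7.41²) = √211.6585 ≈ 14.5485 mm.
Diagonal AOV on the new format = 2·arctan(14.5485 / (2 × 284.9617)) = 2·arctan(0.02553) ≈ 2.9246°.

2.925°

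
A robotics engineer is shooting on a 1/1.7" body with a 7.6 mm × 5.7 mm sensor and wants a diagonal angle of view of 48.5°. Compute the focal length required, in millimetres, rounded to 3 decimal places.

Sensor diagonal = √(7.6² + 5.7²) = √90.2500 ≈ 9.5000 mm.
From α = 2·arctan(d/2f) we get f = d / (2·tan(α/2)).
With d = 9.5000 mm and α/2 = 24.25°, tan(α/2) ≈ 0.45047, so f ≈ 9.5000 / 0.90093 ≈ 10.5446 mm.

10.545 mm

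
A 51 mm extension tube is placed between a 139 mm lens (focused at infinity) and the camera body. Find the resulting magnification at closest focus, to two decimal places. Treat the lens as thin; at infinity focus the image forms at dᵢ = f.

0.37×

The tube moves the image plane from f to f + e, so dᵢ = 139 + 51 = 190 mm. Focus is achieved when 1/f = 1/dₒ + 1/dᵢ, giving dₒ = 1/(1/f − 1/(f+e)).
Magnification m = dᵢ/dₒ = (f+e)·(1/f − 1/(f+e)) = e/f = 51/139 ≈ 0.3669.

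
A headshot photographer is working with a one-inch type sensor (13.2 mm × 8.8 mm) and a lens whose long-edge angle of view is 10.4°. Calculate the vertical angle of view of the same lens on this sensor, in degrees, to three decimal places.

From the long-edge AOV: f = 13.2 / (2·tan(5.2°)) = 13.2 / 0.18201 ≈ 72.5218 mm.
Vertical AOV = 2·arctan(8.8 / (2 × 72.5218)) = 2·arctan(0.06067) ≈ 6.9439°.

6.944°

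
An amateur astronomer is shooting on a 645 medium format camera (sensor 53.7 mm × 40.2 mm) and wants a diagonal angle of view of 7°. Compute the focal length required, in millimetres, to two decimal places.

Sensor diagonal = √(53.7² + 40.2²) = √4499.7300 ≈ 67.0800 mm.
From α = 2·arctan(d/2f) we get f = d / (2·tan(α/2)).
With d = 67.0800 mm and α/2 = 3.5°, tan(α/2) ≈ 0.06116, so f ≈ 67.0800 / 0.12233 ≈ 548.3744 mm.

548.37 mm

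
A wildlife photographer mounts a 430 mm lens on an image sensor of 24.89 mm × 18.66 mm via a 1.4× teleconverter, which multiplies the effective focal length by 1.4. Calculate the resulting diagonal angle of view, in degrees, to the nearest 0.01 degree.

2.96°

Effective focal length f = 430 × 1.4 = 602 mm.
Sensor diagonal = √(24.89² + 18.66²) = √967.7077 ≈ 31.1080 mm.
α = 2·arctan(31.108 / (2 × 602)) = 2·arctan(0.02584) ≈ 2.9601°.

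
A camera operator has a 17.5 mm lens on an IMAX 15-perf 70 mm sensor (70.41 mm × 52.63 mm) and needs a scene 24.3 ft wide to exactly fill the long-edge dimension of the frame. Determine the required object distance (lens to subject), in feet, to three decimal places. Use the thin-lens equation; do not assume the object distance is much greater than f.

W: 24.3 ft × 304.8 mm/ft = 7406.64 mm.
Magnification m = w/W = dᵢ/dₒ; combined with 1/f = 1/dₒ + 1/dᵢ this gives dₒ = f·(1 + W/w).
dₒ = 17.5 mm × (1 + 7406.64/70.41) = 17.5 × 106.1930 ≈ 1858.378 mm = 1858.378/304.8 ft = 6.09704 ft.

6.097 ft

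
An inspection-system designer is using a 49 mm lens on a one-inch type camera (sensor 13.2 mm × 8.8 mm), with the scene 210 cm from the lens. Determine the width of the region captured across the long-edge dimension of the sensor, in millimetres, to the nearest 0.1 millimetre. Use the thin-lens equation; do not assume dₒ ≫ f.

552.5 mm

dₒ: 210 cm = 2100 mm.
Similar triangles through the lens centre give W/dₒ = w/dᵢ; with 1/f = 1/dₒ + 1/dᵢ this gives W = w·(dₒ − f)/f.
W = 13.2 mm × (2100 − 49) / 49 = 13.2 × 41.8571 ≈ 552.514 mm.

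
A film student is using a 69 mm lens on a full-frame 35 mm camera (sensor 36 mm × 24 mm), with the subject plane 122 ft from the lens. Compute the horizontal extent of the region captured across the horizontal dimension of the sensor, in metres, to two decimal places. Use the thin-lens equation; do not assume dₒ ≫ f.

dₒ: 122 ft × 304.8 mm/ft = 37185.60 mm.
Similar triangles through the lens centre give W/dₒ = w/dᵢ; with 1/f = 1/dₒ + 1/dᵢ this gives W = w·(dₒ − f)/f.
W = 36 mm × (37185.6 − 69) / 69 = 36 × 537.9217 ≈ 19365.182 mm = 19.3652 m.

19.37 m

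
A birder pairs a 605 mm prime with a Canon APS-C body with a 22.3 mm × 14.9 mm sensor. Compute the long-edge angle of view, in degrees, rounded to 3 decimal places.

Angle of view α = 2·arctan(w/2f) with w = 22.3 mm and f = 605 mm.
w/2f = 0.01843; arctan(0.01843) ≈ 1.0558°, so α ≈ 2.1117°.

2.112°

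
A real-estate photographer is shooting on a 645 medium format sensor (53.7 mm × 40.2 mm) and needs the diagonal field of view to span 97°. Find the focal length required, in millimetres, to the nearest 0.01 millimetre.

Sensor diagonal = √(53.7² + 40.2²) = √4499.7300 ≈ 67.0800 mm.
From α = 2·arctan(d/2f) we get f = d / (2·tan(α/2)).
With d = 67.0800 mm and α/2 = 48.5°, tan(α/2) ≈ 1.13029, so f ≈ 67.0800 / 2.26059 ≈ 29.6737 mm.

29.67 mm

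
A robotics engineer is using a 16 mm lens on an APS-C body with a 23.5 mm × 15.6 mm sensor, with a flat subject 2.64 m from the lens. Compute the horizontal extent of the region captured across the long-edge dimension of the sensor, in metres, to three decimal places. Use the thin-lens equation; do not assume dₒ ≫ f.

dₒ: 2.64 m = 2640 mm.
Similar triangles through the lens centre give W/dₒ = w/dᵢ; with 1/f = 1/dₒ + 1/dᵢ this gives W = w·(dₒ − f)/f.
W = 23.5 mm × (2640 − 16) / 16 = 23.5 × 164.0000 ≈ 3854.000 mm = 3.854 m.

3.854 m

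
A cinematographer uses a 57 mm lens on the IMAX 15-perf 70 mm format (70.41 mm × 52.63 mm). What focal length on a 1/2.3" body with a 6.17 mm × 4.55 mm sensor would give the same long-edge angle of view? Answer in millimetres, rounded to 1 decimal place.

5.0 mm

Equal angle of view means equal width/f ratio, so f₂ = f₁ · (width₂/width₁) = 57 × 6.17/70.41.
f₂ = 57 × 0.08763 ≈ 4.995 mm.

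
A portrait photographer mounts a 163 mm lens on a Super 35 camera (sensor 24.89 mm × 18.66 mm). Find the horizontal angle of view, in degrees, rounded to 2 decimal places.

8.73°

Angle of view α = 2·arctan(w/2f) with w = 24.89 mm and f = 163 mm.
w/2f = 0.07635; arctan(0.07635) ≈ 4.3660°, so α ≈ 8.7321°.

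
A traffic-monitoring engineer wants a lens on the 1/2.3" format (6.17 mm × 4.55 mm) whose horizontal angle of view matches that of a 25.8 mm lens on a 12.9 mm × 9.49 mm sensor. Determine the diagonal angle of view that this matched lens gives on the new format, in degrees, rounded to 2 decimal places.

Equal horizontal AOV ⇒ f₂ = f₁ · 6.17/12.9 = 25.8 × 0.47829 ≈ 12.3400 mm.
Sensor diagonal = √(6.17² + 4.55²) = √58.7714 ≈ 7.6663 mm.
Diagonal AOV on the new format = 2·arctan(7.6663 / (2 × 12.3400)) = 2·arctan(0.31063) ≈ 34.5123°.

34.51°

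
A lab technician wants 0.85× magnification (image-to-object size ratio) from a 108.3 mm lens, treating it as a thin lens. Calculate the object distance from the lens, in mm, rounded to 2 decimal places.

235.71 mm

With m = dᵢ/dₒ and 1/f = 1/dₒ + 1/dᵢ, substituting dᵢ = m·dₒ gives 1/f = (1 + 1/m)/dₒ, hence dₒ = f·(1 + 1/m).
dₒ = 108.3 × (1 + 1/0.85) = 108.3 × 2.17647 ≈ 235.712 mm.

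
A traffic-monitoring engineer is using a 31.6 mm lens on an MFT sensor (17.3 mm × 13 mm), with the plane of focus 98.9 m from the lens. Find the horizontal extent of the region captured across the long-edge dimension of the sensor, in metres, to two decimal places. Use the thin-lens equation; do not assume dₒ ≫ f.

54.13 m

dₒ: 98.9 m = 98900 mm.
Similar triangles through the lens centre give W/dₒ = w/dᵢ; with 1/f = 1/dₒ + 1/dᵢ this gives W = w·(dₒ − f)/f.
W = 17.3 mm × (98900 − 31.6) / 31.6 = 17.3 × 3128.7468 ≈ 54127.320 mm = 54.1273 m.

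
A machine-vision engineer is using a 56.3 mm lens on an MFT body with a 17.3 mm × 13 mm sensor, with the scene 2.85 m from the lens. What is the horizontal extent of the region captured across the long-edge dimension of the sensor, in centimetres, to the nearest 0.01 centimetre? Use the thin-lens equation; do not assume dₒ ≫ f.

dₒ: 2.85 m = 2850 mm.
Similar triangles through the lens centre give W/dₒ = w/dᵢ; with 1/f = 1/dₒ + 1/dᵢ this gives W = w·(dₒ − f)/f.
W = 17.3 mm × (2850 − 56.3) / 56.3 = 17.3 × 49.6217 ≈ 858.455 mm = 85.8455 cm.

85.85 cm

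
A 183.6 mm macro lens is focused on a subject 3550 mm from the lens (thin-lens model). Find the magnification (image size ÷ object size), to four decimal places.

Thin lens: 1/f = 1/dₒ + 1/dᵢ → 1/dᵢ = 1/183.6 − 1/3550 = 0.0051649 mm⁻¹, so dᵢ ≈ 193.6134 mm.
Magnification m = dᵢ/dₒ = 193.6134/3550 ≈ 0.05454.

0.0545×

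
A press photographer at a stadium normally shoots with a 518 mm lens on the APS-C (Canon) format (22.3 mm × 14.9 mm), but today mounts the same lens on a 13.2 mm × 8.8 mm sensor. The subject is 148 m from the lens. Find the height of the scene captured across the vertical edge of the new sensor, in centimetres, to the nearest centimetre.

251 cm

The focal length stays 518 mm; the relevant sensor dimension is now h = 8.8 mm. Object distance dₒ = 148 m = 148000 mm.
Thin-lens field height W = h·(dₒ − f)/f = 8.8 × (148000 − 518)/518 ≈ 2505.486 mm = 250.549 cm.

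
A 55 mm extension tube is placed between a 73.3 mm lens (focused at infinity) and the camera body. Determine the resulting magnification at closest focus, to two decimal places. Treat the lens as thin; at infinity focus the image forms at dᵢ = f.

The tube moves the image plane from f to f + e, so dᵢ = 73.3 + 55 = 128.3 mm. Focus is achieved when 1/f = 1/dₒ + 1/dᵢ, giving dₒ = 1/(1/f − 1/(f+e)).
Magnification m = dᵢ/dₒ = (f+e)·(1/f − 1/(f+e)) = e/f = 55/73.3 ≈ 0.7503.

0.75×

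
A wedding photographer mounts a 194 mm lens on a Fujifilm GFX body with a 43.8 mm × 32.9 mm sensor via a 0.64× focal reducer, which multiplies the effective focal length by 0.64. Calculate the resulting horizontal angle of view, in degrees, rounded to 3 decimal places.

20.006°

Effective focal length f = 194 × 0.64 = 124.16 mm.
α = 2·arctan(43.8 / (2 × 124.16)) = 2·arctan(0.17639) ≈ 20.0065°.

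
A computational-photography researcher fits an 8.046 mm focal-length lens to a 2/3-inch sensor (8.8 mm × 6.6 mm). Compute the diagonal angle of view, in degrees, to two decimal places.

68.71°

Sensor diagonal = √(8.8² + 6.6²) = √121.0000 ≈ 11.0000 mm.
Angle of view α = 2·arctan(d/2f) with d = 11.0000 mm and f = 8.046 mm.
d/2f = 0.68357; arctan(0.68357) ≈ 34.3553°, so α ≈ 68.7106°.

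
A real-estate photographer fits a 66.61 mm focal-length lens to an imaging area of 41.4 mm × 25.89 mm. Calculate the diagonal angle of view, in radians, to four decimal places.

Sensor diagonal = √(41.4² + 25.89²) = √2384.2521 ≈ 48.8288 mm.
Angle of view α = 2·arctan(d/2f) with d = 48.8288 mm and f = 66.61 mm.
d/2f = 0.36653; arctan(0.36653) ≈ 0.3513 rad, so α ≈ 0.7026 rad.

0.7026 rad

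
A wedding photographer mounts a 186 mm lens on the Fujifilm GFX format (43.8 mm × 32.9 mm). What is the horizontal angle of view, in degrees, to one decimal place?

Angle of view α = 2·arctan(w/2f) with w = 43.8 mm and f = 186 mm.
w/2f = 0.11774; arctan(0.11774) ≈ 6.7152°, so α ≈ 13.4304°.

13.4°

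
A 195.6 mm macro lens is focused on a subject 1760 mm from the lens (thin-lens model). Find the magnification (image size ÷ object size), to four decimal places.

Thin lens: 1/f = 1/dₒ + 1/dᵢ → 1/dᵢ = 1/195.6 − 1/1760 = 0.0045443 mm⁻¹, so dᵢ ≈ 220.0563 mm.
Magnification m = dᵢ/dₒ = 220.0563/1760 ≈ 0.12503.

0.1250×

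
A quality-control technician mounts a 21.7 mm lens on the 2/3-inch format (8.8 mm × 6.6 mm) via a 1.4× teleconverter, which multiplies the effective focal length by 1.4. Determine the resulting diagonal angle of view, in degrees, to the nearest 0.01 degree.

Effective focal length f = 21.7 × 1.4 = 30.38 mm.
Sensor diagonal = √(8.8² + 6.6²) = √121.0000 ≈ 11.0000 mm.
α = 2·arctan(11.000 / (2 × 30.38)) = 2·arctan(0.18104) ≈ 20.5234°.

20.52°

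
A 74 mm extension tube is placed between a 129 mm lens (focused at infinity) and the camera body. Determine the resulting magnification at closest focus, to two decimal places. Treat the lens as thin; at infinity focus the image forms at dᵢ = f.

0.57×

The tube moves the image plane from f to f + e, so dᵢ = 129 + 74 = 203 mm. Focus is achieved when 1/f = 1/dₒ + 1/dᵢ, giving dₒ = 1/(1/f − 1/(f+e)).
Magnification m = dᵢ/dₒ = (f+e)·(1/f − 1/(f+e)) = e/f = 74/129 ≈ 0.5736.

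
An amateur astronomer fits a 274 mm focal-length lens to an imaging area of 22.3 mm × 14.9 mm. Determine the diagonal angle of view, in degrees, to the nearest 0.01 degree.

5.60°

Sensor diagonal = √(22.3² + 14.9²) = √719.3000 ≈ 26.8198 mm.
Angle of view α = 2·arctan(d/2f) with d = 26.8198 mm and f = 274 mm.
d/2f = 0.04894; arctan(0.04894) ≈ 2.8019°, so α ≈ 5.6038°.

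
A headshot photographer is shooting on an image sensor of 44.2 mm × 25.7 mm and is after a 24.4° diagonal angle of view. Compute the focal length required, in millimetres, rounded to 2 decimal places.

Sensor diagonal = √(44.2² + 25.7²) = √2614.1300 ≈ 51.1286 mm.
From α = 2·arctan(d/2f) we get f = d / (2·tan(α/2)).
With d = 51.1286 mm and α/2 = 12.2°, tan(α/2) ≈ 0.21621, so f ≈ 51.1286 / 0.43242 ≈ 118.2395 mm.

118.24 mm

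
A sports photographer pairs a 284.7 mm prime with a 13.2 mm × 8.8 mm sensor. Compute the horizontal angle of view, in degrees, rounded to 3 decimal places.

2.656°

Angle of view α = 2·arctan(w/2f) with w = 13.2 mm and f = 284.7 mm.
w/2f = 0.02318; arctan(0.02318) ≈ 1.3280°, so α ≈ 2.6560°.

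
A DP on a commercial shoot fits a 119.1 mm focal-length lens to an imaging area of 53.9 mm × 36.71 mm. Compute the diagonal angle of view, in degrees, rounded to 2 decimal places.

Sensor diagonal = √(53.9² + 36.71²) = √4252.8341 ≈ 65.2138 mm.
Angle of view α = 2·arctan(d/2f) with d = 65.2138 mm and f = 119.1 mm.
d/2f = 0.27378; arctan(0.27378) ≈ 15.3111°, so α ≈ 30.6222°.

30.62°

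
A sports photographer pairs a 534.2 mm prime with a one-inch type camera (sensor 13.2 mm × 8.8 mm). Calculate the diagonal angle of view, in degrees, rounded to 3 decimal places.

Sensor diagonal = √(13.2² + 8.8²) = √251.6800 ≈ 15.8644 mm.
Angle of view α = 2·arctan(d/2f) with d = 15.8644 mm and f = 534.2 mm.
d/2f = 0.01485; arctan(0.01485) ≈ 0.8507°, so α ≈ 1.7014°.

1.701°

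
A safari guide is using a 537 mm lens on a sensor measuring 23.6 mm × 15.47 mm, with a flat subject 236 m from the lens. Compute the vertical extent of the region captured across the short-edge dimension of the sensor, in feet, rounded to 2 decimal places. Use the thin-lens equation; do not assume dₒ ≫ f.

22.25 ft

dₒ: 236 m = 236000 mm.
Similar triangles through the lens centre give W/dₒ = h/dᵢ; with 1/f = 1/dₒ + 1/dᵢ this gives W = h·(dₒ − f)/f.
W = 15.47 mm × (236000 − 537) / 537 = 15.47 × 438.4786 ≈ 6783.264 mm = 6783.264/304.8 ft = 22.2548 ft.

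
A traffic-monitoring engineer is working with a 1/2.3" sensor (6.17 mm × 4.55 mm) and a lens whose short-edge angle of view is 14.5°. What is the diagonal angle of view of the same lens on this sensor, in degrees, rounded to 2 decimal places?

From the short-edge AOV: f = 4.55 / (2·tan(7.25°)) = 4.55 / 0.25443 ≈ 17.8830 mm.
Sensor diagonal = √(6.17² + 4.55²) = √58.7714 ≈ 7.6663 mm.
Diagonal AOV = 2·arctan(7.6663 / (2 × 17.8830)) = 2·arctan(0.21435) ≈ 24.1960°.

24.20°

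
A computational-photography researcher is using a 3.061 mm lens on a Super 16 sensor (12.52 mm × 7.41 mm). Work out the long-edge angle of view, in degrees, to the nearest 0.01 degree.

127.88°

Angle of view α = 2·arctan(w/2f) with w = 12.52 mm and f = 3.061 mm.
w/2f = 2.04508; arctan(2.04508) ≈ 63.9424°, so α ≈ 127.8848°.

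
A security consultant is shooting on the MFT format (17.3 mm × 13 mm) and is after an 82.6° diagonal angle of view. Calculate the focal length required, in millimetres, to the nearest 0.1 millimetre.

12.3 mm

Sensor diagonal = √(17.3² + 13²) = √468.2900 ≈ 21.6400 mm.
From α = 2·arctan(d/2f) we get f = d / (2·tan(α/2)).
With d = 21.6400 mm and α/2 = 41.3°, tan(α/2) ≈ 0.87852, so f ≈ 21.6400 / 1.75704 ≈ 12.3162 mm.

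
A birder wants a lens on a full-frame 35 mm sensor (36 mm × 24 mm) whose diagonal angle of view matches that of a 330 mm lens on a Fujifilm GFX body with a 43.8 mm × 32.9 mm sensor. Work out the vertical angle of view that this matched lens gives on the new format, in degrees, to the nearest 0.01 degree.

5.27°

Sensor diagonal = √(43.8² + 32.9²) = √3000.8500 ≈ 54.7800 mm.
Sensor diagonal = √(36² + 24²) = √1872.0000 ≈ 43.2666 mm.
Equal diagonal AOV ⇒ f₂ = f₁ · 43.2666/54.7800 = 330 × 0.78982 ≈ 260.6422 mm.
Vertical AOV on the new format = 2·arctan(24 / (2 × 260.6422)) = 2·arctan(0.04604) ≈ 5.2721°.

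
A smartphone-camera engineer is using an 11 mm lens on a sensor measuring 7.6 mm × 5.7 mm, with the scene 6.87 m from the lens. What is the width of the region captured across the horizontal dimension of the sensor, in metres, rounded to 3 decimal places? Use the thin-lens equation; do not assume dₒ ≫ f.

dₒ: 6.87 m = 6870 mm.
Similar triangles through the lens centre give W/dₒ = w/dᵢ; with 1/f = 1/dₒ + 1/dᵢ this gives W = w·(dₒ − f)/f.
W = 7.6 mm × (6870 − 11) / 11 = 7.6 × 623.5455 ≈ 4738.945 mm = 4.73895 m.

4.739 m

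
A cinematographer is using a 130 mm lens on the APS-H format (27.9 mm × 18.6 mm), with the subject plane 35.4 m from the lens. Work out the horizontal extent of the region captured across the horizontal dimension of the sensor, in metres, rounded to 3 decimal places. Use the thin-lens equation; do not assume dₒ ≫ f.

7.569 m

dₒ: 35.4 m = 35400 mm.
Similar triangles through the lens centre give W/dₒ = w/dᵢ; with 1/f = 1/dₒ + 1/dᵢ this gives W = w·(dₒ − f)/f.
W = 27.9 mm × (35400 − 130) / 130 = 27.9 × 271.3077 ≈ 7569.485 mm = 7.56948 m.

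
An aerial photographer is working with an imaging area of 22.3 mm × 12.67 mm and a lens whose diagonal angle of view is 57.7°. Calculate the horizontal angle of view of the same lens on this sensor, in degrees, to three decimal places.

51.187°

Sensor diagonal = √(22.3² + 12.67²) = √657.8189 ≈ 25.6480 mm.
From the diagonal AOV: f = 25.6480 / (2·tan(28.85°)) = 25.6480 / 1.10178 ≈ 23.2786 mm.
Horizontal AOV = 2·arctan(22.3 / (2 × 23.2786)) = 2·arctan(0.47898) ≈ 51.1870°.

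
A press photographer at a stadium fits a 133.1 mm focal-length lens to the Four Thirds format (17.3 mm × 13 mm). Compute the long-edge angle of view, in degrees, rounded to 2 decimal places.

7.44°

Angle of view α = 2·arctan(w/2f) with w = 17.3 mm and f = 133.1 mm.
w/2f = 0.06499; arctan(0.06499) ≈ 3.7184°, so α ≈ 7.4367°.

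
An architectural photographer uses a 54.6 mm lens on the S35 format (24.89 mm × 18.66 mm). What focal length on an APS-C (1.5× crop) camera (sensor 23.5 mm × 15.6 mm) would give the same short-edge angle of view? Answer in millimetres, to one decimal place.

45.6 mm

Equal angle of view means equal height/f ratio, so f₂ = f₁ · (height₂/height₁) = 54.6 × 15.6/18.66.
f₂ = 54.6 × 0.83601 ≈ 45.646 mm.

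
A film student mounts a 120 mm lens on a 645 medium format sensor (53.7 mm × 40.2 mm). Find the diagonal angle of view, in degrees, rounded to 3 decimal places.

31.231°

Sensor diagonal = √(53.7² + 40.2²) = √4499.7300 ≈ 67.0800 mm.
Angle of view α = 2·arctan(d/2f) with d = 67.0800 mm and f = 120 mm.
d/2f = 0.27950; arctan(0.27950) ≈ 15.6157°, so α ≈ 31.2314°.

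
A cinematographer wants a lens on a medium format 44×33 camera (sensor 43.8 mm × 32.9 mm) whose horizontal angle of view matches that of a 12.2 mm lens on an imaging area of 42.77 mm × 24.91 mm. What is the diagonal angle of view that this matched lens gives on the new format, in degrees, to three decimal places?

130.960°

Equal horizontal AOV ⇒ f₂ = f₁ · 43.8/42.77 = 12.2 × 1.02408 ≈ 12.4938 mm.
Sensor diagonal = √(43.8² + 32.9²) = √3000.8500 ≈ 54.7800 mm.
Diagonal AOV on the new format = 2·arctan(54.7800 / (2 × 12.4938)) = 2·arctan(2.19229) ≈ 130.9603°.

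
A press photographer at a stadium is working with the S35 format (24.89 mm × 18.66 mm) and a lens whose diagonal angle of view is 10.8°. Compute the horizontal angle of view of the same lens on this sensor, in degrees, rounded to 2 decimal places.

Sensor diagonal = √(24.89² + 18.66²) = √967.7077 ≈ 31.1080 mm.
From the diagonal AOV: f = 31.1080 / (2·tan(5.4°)) = 31.1080 / 0.18906 ≈ 164.5441 mm.
Horizontal AOV = 2·arctan(24.89 / (2 × 164.5441)) = 2·arctan(0.07563) ≈ 8.6505°.

8.65°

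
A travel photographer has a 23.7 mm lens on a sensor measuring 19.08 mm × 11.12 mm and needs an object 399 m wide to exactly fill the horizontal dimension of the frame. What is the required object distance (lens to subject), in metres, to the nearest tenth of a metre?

W: 399 m = 399000 mm.
Magnification m = w/W = dᵢ/dₒ; combined with 1/f = 1/dₒ + 1/dᵢ this gives dₒ = f·(1 + W/w).
dₒ = 23.7 mm × (1 + 399000/19.08) = 23.7 × 20912.9497 ≈ 495636.908 mm = 495.637 m.

495.6 m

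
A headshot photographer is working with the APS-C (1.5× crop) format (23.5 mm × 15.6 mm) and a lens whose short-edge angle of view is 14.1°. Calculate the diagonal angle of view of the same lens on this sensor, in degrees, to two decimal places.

25.21°

From the short-edge AOV: f = 15.6 / (2·tan(7.05°)) = 15.6 / 0.24734 ≈ 63.0708 mm.
Sensor diagonal = √(23.5² + 15.6²) = √795.6100 ≈ 28.2066 mm.
Diagonal AOV = 2·arctan(28.2066 / (2 × 63.0708)) = 2·arctan(0.22361) ≈ 25.2091°.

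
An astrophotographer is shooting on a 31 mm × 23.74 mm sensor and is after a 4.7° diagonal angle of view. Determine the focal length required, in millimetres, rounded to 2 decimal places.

475.73 mm

Sensor diagonal = √(31² + 23.74²) = √1524.5876 ≈ 39.0460 mm.
From α = 2·arctan(d/2f) we get f = d / (2·tan(α/2)).
With d = 39.0460 mm and α/2 = 2.35°, tan(α/2) ≈ 0.04104, so f ≈ 39.0460 / 0.08208 ≈ 475.7265 mm.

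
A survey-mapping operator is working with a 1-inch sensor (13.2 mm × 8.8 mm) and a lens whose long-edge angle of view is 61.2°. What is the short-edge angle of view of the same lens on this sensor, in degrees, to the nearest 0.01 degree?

43.04°

From the long-edge AOV: f = 13.2 / (2·tan(30.6°)) = 13.2 / 1.18280 ≈ 11.1600 mm.
Short-edge AOV = 2·arctan(8.8 / (2 × 11.1600)) = 2·arctan(0.39427) ≈ 43.0352°.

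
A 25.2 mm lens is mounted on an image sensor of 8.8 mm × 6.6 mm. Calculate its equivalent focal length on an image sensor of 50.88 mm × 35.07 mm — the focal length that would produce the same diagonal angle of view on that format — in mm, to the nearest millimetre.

142 mm

Sensor diagonal = √(8.8² + 6.6²) = √121.0000 ≈ 11.0000 mm.
Sensor diagonal = √(50.88² + 35.07²) = √3818.6793 ≈ 61.7955 mm.
Equal angle of view means equal diagonal/f ratio, so f₂ = f₁ · (diagonal₂/diagonal₁) = 25.2 × 61.7955/11.0000.
f₂ = 25.2 × 5.61777 ≈ 141.568 mm.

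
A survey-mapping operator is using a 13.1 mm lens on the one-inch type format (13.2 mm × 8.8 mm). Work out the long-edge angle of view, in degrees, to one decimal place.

53.5°

Angle of view α = 2·arctan(w/2f) with w = 13.2 mm and f = 13.1 mm.
w/2f = 0.50382; arctan(0.50382) ≈ 26.7397°, so α ≈ 53.4795°.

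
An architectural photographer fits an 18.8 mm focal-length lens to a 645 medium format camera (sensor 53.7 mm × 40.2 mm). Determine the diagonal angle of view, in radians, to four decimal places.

Sensor diagonal = √(53.7² + 40.2²) = √4499.7300 ≈ 67.0800 mm.
Angle of view α = 2·arctan(d/2f) with d = 67.0800 mm and f = 18.8 mm.
d/2f = 1.78404; arctan(1.78404) ≈ 1.0599 rad, so α ≈ 2.1198 rad.

2.1198 rad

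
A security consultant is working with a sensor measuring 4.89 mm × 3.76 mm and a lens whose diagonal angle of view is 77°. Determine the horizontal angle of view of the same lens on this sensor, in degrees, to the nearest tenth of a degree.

64.5°

Sensor diagonal = √(4.89² + 3.76²) = √38.0497 ≈ 6.1684 mm.
From the diagonal AOV: f = 6.1684 / (2·tan(38.5°)) = 6.1684 / 1.59087 ≈ 3.8774 mm.
Horizontal AOV = 2·arctan(4.89 / (2 × 3.8774)) = 2·arctan(0.63058) ≈ 64.4692°.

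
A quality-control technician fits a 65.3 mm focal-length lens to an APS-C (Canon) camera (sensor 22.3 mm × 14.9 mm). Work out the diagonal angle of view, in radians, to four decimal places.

Sensor diagonal = √(22.3² + 14.9²) = √719.3000 ≈ 26.8198 mm.
Angle of view α = 2·arctan(d/2f) with d = 26.8198 mm and f = 65.3 mm.
d/2f = 0.20536; arctan(0.20536) ≈ 0.2025 rad, so α ≈ 0.4051 rad.

0.4051 rad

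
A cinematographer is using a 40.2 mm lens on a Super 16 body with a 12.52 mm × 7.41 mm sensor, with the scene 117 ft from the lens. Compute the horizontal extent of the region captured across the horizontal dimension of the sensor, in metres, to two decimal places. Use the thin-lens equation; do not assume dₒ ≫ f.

dₒ: 117 ft × 304.8 mm/ft = 35661.60 mm.
Similar triangles through the lens centre give W/dₒ = w/dᵢ; with 1/f = 1/dₒ + 1/dᵢ this gives W = w·(dₒ − f)/f.
W = 12.52 mm × (35661.6 − 40.2) / 40.2 = 12.52 × 886.1044 ≈ 11094.028 mm = 11.094 m.

11.09 m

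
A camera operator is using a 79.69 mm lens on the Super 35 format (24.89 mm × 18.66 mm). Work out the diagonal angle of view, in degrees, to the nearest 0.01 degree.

Sensor diagonal = √(24.89² + 18.66²) = √967.7077 ≈ 31.1080 mm.
Angle of view α = 2·arctan(d/2f) with d = 31.1080 mm and f = 79.69 mm.
d/2f = 0.19518; arctan(0.19518) ≈ 11.0442°, so α ≈ 22.0884°.

22.09°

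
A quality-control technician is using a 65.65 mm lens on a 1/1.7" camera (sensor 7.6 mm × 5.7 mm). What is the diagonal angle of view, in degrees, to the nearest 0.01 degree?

Sensor diagonal = √(7.6² + 5.7²) = √90.2500 ≈ 9.5000 mm.
Angle of view α = 2·arctan(d/2f) with d = 9.5000 mm and f = 65.65 mm.
d/2f = 0.07235; arctan(0.07235) ≈ 4.1383°, so α ≈ 8.2767°.

8.28°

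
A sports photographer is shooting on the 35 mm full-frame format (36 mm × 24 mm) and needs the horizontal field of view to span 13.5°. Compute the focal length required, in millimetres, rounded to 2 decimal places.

152.08 mm

From α = 2·arctan(w/2f) we get f = w / (2·tan(α/2)).
With w = 36 mm and α/2 = 6.75°, tan(α/2) ≈ 0.11836, so f ≈ 36 / 0.23672 ≈ 152.0812 mm.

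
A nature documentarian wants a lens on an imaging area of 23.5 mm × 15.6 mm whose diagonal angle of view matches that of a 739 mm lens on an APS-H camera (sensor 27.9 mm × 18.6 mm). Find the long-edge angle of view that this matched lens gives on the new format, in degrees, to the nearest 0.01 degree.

Sensor diagonal = √(27.9² + 18.6²) = √1124.3700 ≈ 33.5316 mm.
Sensor diagonal = √(23.5² + 15.6²) = √795.6100 ≈ 28.2066 mm.
Equal diagonal AOV ⇒ f₂ = f₁ · 28.2066/33.5316 = 739 × 0.84119 ≈ 621.6414 mm.
Long-edge AOV on the new format = 2·arctan(23.5 / (2 × 621.6414)) = 2·arctan(0.01890) ≈ 2.1657°.

2.17°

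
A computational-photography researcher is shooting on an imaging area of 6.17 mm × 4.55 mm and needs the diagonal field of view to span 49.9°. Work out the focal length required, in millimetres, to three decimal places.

8.239 mm

Sensor diagonal = √(6.17² + 4.55²) = √58.7714 ≈ 7.6663 mm.
From α = 2·arctan(d/2f) we get f = d / (2·tan(α/2)).
With d = 7.6663 mm and α/2 = 24.95°, tan(α/2) ≈ 0.46525, so f ≈ 7.6663 / 0.93049 ≈ 8.2389 mm.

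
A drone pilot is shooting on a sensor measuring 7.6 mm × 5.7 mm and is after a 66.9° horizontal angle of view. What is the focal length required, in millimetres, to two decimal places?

5.75 mm

From α = 2·arctan(w/2f) we get f = w / (2·tan(α/2)).
With w = 7.6 mm and α/2 = 33.45°, tan(α/2) ≈ 0.66063, so f ≈ 7.6 / 1.32126 ≈ 5.7521 mm.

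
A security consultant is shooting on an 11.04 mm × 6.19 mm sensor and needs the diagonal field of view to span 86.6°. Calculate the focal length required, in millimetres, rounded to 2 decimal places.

6.72 mm

Sensor diagonal = √(11.04² + 6.19²) = √160.1977 ≈ 12.6569 mm.
From α = 2·arctan(d/2f) we get f = d / (2·tan(α/2)).
With d = 12.6569 mm and α/2 = 43.3°, tan(α/2) ≈ 0.94235, so f ≈ 12.6569 / 1.88470 ≈ 6.7156 mm.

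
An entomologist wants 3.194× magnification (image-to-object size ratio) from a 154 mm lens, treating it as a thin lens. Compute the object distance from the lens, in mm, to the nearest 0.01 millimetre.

202.22 mm

With m = dᵢ/dₒ and 1/f = 1/dₒ + 1/dᵢ, substituting dᵢ = m·dₒ gives 1/f = (1 + 1/m)/dₒ, hence dₒ = f·(1 + 1/m).
dₒ = 154 × (1 + 1/3.194) = 154 × 1.31309 ≈ 202.215 mm.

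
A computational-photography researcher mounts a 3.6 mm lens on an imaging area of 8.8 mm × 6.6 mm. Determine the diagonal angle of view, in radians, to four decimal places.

1.9825 rad

Sensor diagonal = √(8.8² + 6.6²) = √121.0000 ≈ 11.0000 mm.
Angle of view α = 2·arctan(d/2f) with d = 11.0000 mm and f = 3.6 mm.
d/2f = 1.52778; arctan(1.52778) ≈ 0.9912 rad, so α ≈ 1.9825 rad.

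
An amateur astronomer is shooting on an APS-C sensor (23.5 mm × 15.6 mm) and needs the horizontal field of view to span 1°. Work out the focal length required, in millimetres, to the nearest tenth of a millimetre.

From α = 2·arctan(w/2f) we get f = w / (2·tan(α/2)).
With w = 23.5 mm and α/2 = 0.5°, tan(α/2) ≈ 0.00873, so f ≈ 23.5 / 0.01745 ≈ 1346.4166 mm.

1346.4 mm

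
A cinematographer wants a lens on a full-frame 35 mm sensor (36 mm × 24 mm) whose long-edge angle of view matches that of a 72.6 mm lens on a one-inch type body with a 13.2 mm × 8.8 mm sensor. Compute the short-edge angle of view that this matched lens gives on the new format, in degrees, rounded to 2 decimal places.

6.94°

Equal long-edge AOV ⇒ f₂ = f₁ · 36/13.2 = 72.6 × 2.72727 ≈ 198.0000 mm.
Short-edge AOV on the new format = 2·arctan(24 / (2 × 198.0000)) = 2·arctan(0.06061) ≈ 6.9365°.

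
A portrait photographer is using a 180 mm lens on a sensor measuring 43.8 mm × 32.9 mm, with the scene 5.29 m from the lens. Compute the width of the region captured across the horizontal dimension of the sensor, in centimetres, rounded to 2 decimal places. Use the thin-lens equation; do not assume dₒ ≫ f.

124.34 cm

dₒ: 5.29 m = 5290 mm.
Similar triangles through the lens centre give W/dₒ = w/dᵢ; with 1/f = 1/dₒ + 1/dᵢ this gives W = w·(dₒ − f)/f.
W = 43.8 mm × (5290 − 180) / 180 = 43.8 × 28.3889 ≈ 1243.433 mm = 124.343 cm.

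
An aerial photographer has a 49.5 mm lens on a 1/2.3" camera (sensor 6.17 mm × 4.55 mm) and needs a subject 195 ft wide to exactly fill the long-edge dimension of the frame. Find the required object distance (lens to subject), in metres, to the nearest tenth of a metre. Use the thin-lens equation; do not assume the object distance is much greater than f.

W: 195 ft × 304.8 mm/ft = 59436.00 mm.
Magnification m = w/W = dᵢ/dₒ; combined with 1/f = 1/dₒ + 1/dᵢ this gives dₒ = f·(1 + W/w).
dₒ = 49.5 mm × (1 + 59436/6.17) = 49.5 × 9634.0629 ≈ 476886.114 mm = 476.886 m.

476.9 m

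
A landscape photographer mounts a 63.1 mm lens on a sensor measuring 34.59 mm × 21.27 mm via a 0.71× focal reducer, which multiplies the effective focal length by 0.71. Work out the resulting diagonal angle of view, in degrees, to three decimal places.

Effective focal length f = 63.1 × 0.71 = 44.801 mm.
Sensor diagonal = √(34.59² + 21.27²) = √1648.8810 ≈ 40.6064 mm.
α = 2·arctan(40.606 / (2 × 44.801)) = 2·arctan(0.45319) ≈ 48.7588°.

48.759°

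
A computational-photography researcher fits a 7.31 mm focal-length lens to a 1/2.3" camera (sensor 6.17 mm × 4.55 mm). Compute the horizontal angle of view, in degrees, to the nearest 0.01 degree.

Angle of view α = 2·arctan(w/2f) with w = 6.17 mm and f = 7.31 mm.
w/2f = 0.42202; arctan(0.42202) ≈ 22.8809°, so α ≈ 45.7619°.

45.76°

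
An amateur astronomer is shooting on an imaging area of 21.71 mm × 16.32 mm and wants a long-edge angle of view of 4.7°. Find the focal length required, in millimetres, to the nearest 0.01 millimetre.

264.51 mm

From α = 2·arctan(w/2f) we get f = w / (2·tan(α/2)).
With w = 21.71 mm and α/2 = 2.35°, tan(α/2) ≈ 0.04104, so f ≈ 21.71 / 0.08208 ≈ 264.5093 mm.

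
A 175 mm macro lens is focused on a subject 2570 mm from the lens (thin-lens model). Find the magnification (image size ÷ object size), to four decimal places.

Thin lens: 1/f = 1/dₒ + 1/dᵢ → 1/dᵢ = 1/175 − 1/2570 = 0.0053252 mm⁻¹, so dᵢ ≈ 187.7871 mm.
Magnification m = dᵢ/dₒ = 187.7871/2570 ≈ 0.07307.

0.0731×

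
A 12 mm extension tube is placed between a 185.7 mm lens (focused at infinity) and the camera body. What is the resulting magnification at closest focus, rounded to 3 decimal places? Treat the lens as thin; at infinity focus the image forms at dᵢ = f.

0.065×

The tube moves the image plane from f to f + e, so dᵢ = 185.7 + 12 = 197.7 mm. Focus is achieved when 1/f = 1/dₒ + 1/dᵢ, giving dₒ = 1/(1/f − 1/(f+e)).
Magnification m = dᵢ/dₒ = (f+e)·(1/f − 1/(f+e)) = e/f = 12/185.7 ≈ 0.0646.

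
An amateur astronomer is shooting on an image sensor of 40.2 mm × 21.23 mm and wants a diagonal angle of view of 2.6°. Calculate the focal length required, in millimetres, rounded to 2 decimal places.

Sensor diagonal = √(40.2² + 21.23²) = √2066.7529 ≈ 45.4616 mm.
From α = 2·arctan(d/2f) we get f = d / (2·tan(α/2)).
With d = 45.4616 mm and α/2 = 1.3°, tan(α/2) ≈ 0.02269, so f ≈ 45.4616 / 0.04539 ≈ 1001.6570 mm.

1001.66 mm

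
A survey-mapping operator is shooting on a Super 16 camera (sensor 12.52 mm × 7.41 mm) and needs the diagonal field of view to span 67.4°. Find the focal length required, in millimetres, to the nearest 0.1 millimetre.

Sensor diagonal = √(12.52² + 7.41²) = √211.6585 ≈ 14.5485 mm.
From α = 2·arctan(d/2f) we get f = d / (2·tan(α/2)).
With d = 14.5485 mm and α/2 = 33.7°, tan(α/2) ≈ 0.66692, so f ≈ 14.5485 / 1.33383 ≈ 10.9073 mm.

10.9 mm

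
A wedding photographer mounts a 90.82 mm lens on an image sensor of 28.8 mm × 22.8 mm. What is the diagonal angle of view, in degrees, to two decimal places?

22.87°

Sensor diagonal = √(28.8² + 22.8²) = √1349.2800 ≈ 36.7325 mm.
Angle of view α = 2·arctan(d/2f) with d = 36.7325 mm and f = 90.82 mm.
d/2f = 0.20223; arctan(0.20223) ≈ 11.4326°, so α ≈ 22.8652°.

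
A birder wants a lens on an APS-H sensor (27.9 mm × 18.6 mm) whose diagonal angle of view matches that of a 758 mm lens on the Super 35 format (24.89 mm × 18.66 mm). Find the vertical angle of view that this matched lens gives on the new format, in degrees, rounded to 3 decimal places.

1.304°

Sensor diagonal = √(24.89² + 18.66²) = √967.7077 ≈ 31.1080 mm.
Sensor diagonal = √(27.9² + 18.6²) = √1124.3700 ≈ 33.5316 mm.
Equal diagonal AOV ⇒ f₂ = f₁ · 33.5316/31.1080 = 758 × 1.07791 ≈ 817.0558 mm.
Vertical AOV on the new format = 2·arctan(18.6 / (2 × 817.0558)) = 2·arctan(0.01138) ≈ 1.3043°.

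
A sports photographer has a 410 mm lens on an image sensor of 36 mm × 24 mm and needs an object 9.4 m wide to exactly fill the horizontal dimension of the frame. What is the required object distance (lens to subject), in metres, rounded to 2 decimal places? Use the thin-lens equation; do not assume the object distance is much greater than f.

W: 9.4 m = 9400 mm.
Magnification m = w/W = dᵢ/dₒ; combined with 1/f = 1/dₒ + 1/dᵢ this gives dₒ = f·(1 + W/w).
dₒ = 410 mm × (1 + 9400/36) = 410 × 262.1111 ≈ 107465.556 mm = 107.466 m.

107.47 m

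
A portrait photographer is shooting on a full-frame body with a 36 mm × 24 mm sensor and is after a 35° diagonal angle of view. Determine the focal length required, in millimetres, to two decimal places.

Sensor diagonal = √(36² + 24²) = √1872.0000 ≈ 43.2666 mm.
From α = 2·arctan(d/2f) we get f = d / (2·tan(α/2)).
With d = 43.2666 mm and α/2 = 17.5°, tan(α/2) ≈ 0.31530, so f ≈ 43.2666 / 0.63060 ≈ 68.6121 mm.

68.61 mm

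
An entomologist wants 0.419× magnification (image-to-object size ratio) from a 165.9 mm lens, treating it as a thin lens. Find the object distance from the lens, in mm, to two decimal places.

With m = dᵢ/dₒ and 1/f = 1/dₒ + 1/dᵢ, substituting dᵢ = m·dₒ gives 1/f = (1 + 1/m)/dₒ, hence dₒ = f·(1 + 1/m).
dₒ = 165.9 × (1 + 1/0.419) = 165.9 × 3.38663 ≈ 561.843 mm.

561.84 mm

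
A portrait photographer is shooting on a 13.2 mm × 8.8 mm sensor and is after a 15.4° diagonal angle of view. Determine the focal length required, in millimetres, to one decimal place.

58.7 mm

Sensor diagonal = √(13.2² + 8.8²) = √251.6800 ≈ 15.8644 mm.
From α = 2·arctan(d/2f) we get f = d / (2·tan(α/2)).
With d = 15.8644 mm and α/2 = 7.7°, tan(α/2) ≈ 0.13521, so f ≈ 15.8644 / 0.27041 ≈ 58.6679 mm.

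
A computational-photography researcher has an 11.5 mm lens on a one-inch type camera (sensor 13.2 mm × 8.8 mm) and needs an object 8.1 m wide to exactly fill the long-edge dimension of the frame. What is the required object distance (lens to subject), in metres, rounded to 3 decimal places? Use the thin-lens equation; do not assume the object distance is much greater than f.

7.068 m

W: 8.1 m = 8100 mm.
Magnification m = w/W = dᵢ/dₒ; combined with 1/f = 1/dₒ + 1/dᵢ this gives dₒ = f·(1 + W/w).
dₒ = 11.5 mm × (1 + 8100/13.2) = 11.5 × 614.6364 ≈ 7068.318 mm = 7.06832 m.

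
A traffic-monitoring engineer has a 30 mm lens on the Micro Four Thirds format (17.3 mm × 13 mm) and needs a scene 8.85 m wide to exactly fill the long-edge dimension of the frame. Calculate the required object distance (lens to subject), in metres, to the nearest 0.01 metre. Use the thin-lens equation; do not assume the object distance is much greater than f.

15.38 m

W: 8.85 m = 8850 mm.
Magnification m = w/W = dᵢ/dₒ; combined with 1/f = 1/dₒ + 1/dᵢ this gives dₒ = f·(1 + W/w).
dₒ = 30 mm × (1 + 8850/17.3) = 30 × 512.5607 ≈ 15376.821 mm = 15.3768 m.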